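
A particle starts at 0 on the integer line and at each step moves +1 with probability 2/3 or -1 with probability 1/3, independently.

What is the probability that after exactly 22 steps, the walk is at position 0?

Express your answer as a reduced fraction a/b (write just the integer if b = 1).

Answer: 481574912/10460353203

Derivation:
To be at 0 after 22 steps: need exactly 11 steps of +1 and 11 of -1.
Number of such sequences: C(22,11) = 705432
Each has probability (2/3)^11 · (1/3)^11 = 2048/31381059609
P = 705432 · 2048/31381059609 = 481574912/10460353203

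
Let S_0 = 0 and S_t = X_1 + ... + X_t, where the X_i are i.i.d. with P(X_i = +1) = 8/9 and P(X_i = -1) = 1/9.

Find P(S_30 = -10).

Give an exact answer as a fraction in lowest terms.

Answer: 3584509912023040/4710128697246244834921603689

Derivation:
To reach position -10 after 30 steps: need 10 steps of +1 and 20 steps of -1.
Number of such sequences: C(30,10) = 30045015
Each has probability (8/9)^10 · (1/9)^20 = 1073741824/42391158275216203514294433201
P = 30045015 · 1073741824/42391158275216203514294433201 = 3584509912023040/4710128697246244834921603689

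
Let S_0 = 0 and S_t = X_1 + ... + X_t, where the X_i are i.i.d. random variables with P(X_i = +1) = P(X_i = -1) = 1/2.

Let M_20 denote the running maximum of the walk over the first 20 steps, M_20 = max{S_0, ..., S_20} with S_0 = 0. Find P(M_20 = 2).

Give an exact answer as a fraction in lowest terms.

Let M_20 = max(S_0,...,S_20). Use the reflection principle: for j ≥ 1, #{paths with M_20 ≥ j} = #{S_20 ≥ j} + #{S_20 ≥ j+1}.
By reflection, #{M_20 ≥ 2} = #{S_20 ≥ 2} + #{S_20 ≥ 3} = 431910 + 263950 = 695860.
#{M_20 ≥ 3} = #{S_20 ≥ 3} + #{S_20 ≥ 4} = 263950 + 263950 = 527900.
#{M_20 = 2} = 695860 - 527900 = 167960.
P(M_20 = 2) = 167960/1048576 = 20995/131072

Answer: 20995/131072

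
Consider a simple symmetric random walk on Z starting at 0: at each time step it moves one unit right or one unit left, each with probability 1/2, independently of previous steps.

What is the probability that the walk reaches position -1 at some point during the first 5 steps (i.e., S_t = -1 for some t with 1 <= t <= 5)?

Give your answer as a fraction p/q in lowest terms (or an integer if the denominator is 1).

Answer: 11/16

Derivation:
Count via complement. Let g(t,s) = #length-t paths at position s with S_1..S_t all ≠ -1.
g(t,s) = g(t-1,s-1) + g(t-1,s+1) for s ≠ -1; g(t,-1) = 0.
t=0: g(0,0)=1
t=1: g(1,1)=1
t=2: g(2,0)=1 g(2,2)=1
t=3: g(3,1)=2 g(3,3)=1
t=4: g(4,0)=2 g(4,2)=3 g(4,4)=1
t=5: g(5,1)=5 g(5,3)=4 g(5,5)=1
Paths never hitting -1: Σ_s g(5,s) = 10
Paths hitting -1: 2^5 - 10 = 22
P = 22/32 = 11/16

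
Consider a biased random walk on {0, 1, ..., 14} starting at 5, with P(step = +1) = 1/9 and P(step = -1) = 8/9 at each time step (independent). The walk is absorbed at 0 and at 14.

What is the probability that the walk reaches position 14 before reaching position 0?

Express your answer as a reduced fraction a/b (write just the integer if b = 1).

Answer: 4681/628292358729

Derivation:
Biased walk: p = 1/9, q = 8/9, r = q/p = 8
Gambler's ruin: P(hit 14 before 0 | start at 5) = (1 - r^a)/(1 - r^N)
r^5 = 32768; r^14 = 4398046511104
P = (1 - 32768) / (1 - 4398046511104) = -32767 / -4398046511103 = 4681/628292358729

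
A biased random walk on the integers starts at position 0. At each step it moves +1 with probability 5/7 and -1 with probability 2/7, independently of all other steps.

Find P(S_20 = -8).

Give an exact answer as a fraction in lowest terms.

To reach position -8 after 20 steps: need 6 steps of +1 and 14 steps of -1.
Number of such sequences: C(20,6) = 38760
Each has probability (5/7)^6 · (2/7)^14 = 256000000/79792266297612001
P = 38760 · 256000000/79792266297612001 = 9922560000000/79792266297612001

Answer: 9922560000000/79792266297612001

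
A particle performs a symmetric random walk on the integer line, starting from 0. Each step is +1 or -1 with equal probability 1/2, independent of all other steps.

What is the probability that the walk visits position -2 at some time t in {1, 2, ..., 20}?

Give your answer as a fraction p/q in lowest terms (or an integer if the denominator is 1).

Count via complement. Let g(t,s) = #length-t paths at position s with S_1..S_t all ≠ -2.
g(t,s) = g(t-1,s-1) + g(t-1,s+1) for s ≠ -2; g(t,-2) = 0.
t=0: g(0,0)=1
t=1: g(1,-1)=1 g(1,1)=1
t=2: g(2,0)=2 g(2,2)=1
t=3: g(3,-1)=2 g(3,1)=3 g(3,3)=1
t=4: g(4,0)=5 g(4,2)=4 g(4,4)=1
t=5: g(5,-1)=5 g(5,1)=9 g(5,3)=5 g(5,5)=1
t=6: g(6,0)=14 g(6,2)=14 g(6,4)=6 g(6,6)=1
t=7: g(7,-1)=14 g(7,1)=28 g(7,3)=20 g(7,5)=7 g(7,7)=1
t=8: g(8,0)=42 g(8,2)=48 g(8,4)=27 g(8,6)=8 g(8,8)=1
t=9: g(9,-1)=42 g(9,1)=90 g(9,3)=75 g(9,5)=35 g(9,7)=9 g(9,9)=1
t=10: g(10,0)=132 g(10,2)=165 g(10,4)=110 g(10,6)=44 g(10,8)=10 g(10,10)=1
t=11: g(11,-1)=132 g(11,1)=297 g(11,3)=275 g(11,5)=154 g(11,7)=54 g(11,9)=11 g(11,11)=1
t=12: g(12,0)=429 g(12,2)=572 g(12,4)=429 g(12,6)=208 g(12,8)=65 g(12,10)=12 g(12,12)=1
t=13: g(13,-1)=429 g(13,1)=1001 g(13,3)=1001 g(13,5)=637 g(13,7)=273 g(13,9)=77 g(13,11)=13 g(13,13)=1
t=14: g(14,0)=1430 g(14,2)=2002 g(14,4)=1638 g(14,6)=910 g(14,8)=350 g(14,10)=90 g(14,12)=14 g(14,14)=1
t=15: g(15,-1)=1430 g(15,1)=3432 g(15,3)=3640 g(15,5)=2548 g(15,7)=1260 g(15,9)=440 g(15,11)=104 g(15,13)=15 g(15,15)=1
t=16: g(16,0)=4862 g(16,2)=7072 g(16,4)=6188 g(16,6)=3808 g(16,8)=1700 g(16,10)=544 g(16,12)=119 g(16,14)=16 g(16,16)=1
t=17: g(17,-1)=4862 g(17,1)=11934 g(17,3)=13260 g(17,5)=9996 g(17,7)=5508 g(17,9)=2244 g(17,11)=663 g(17,13)=135 g(17,15)=17 g(17,17)=1
t=18: g(18,0)=16796 g(18,2)=25194 g(18,4)=23256 g(18,6)=15504 g(18,8)=7752 g(18,10)=2907 g(18,12)=798 g(18,14)=152 g(18,16)=18 g(18,18)=1
t=19: g(19,-1)=16796 g(19,1)=41990 g(19,3)=48450 g(19,5)=38760 g(19,7)=23256 g(19,9)=10659 g(19,11)=3705 g(19,13)=950 g(19,15)=170 g(19,17)=19 g(19,19)=1
t=20: g(20,0)=58786 g(20,2)=90440 g(20,4)=87210 g(20,6)=62016 g(20,8)=33915 g(20,10)=14364 g(20,12)=4655 g(20,14)=1120 g(20,16)=189 g(20,18)=20 g(20,20)=1
Paths never hitting -2: Σ_s g(20,s) = 352716
Paths hitting -2: 2^20 - 352716 = 695860
P = 695860/1048576 = 173965/262144

Answer: 173965/262144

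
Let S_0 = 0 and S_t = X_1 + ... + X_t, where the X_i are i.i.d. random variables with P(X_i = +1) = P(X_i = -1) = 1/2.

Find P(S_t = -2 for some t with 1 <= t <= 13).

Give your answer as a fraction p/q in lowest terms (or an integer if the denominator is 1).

Count via complement. Let g(t,s) = #length-t paths at position s with S_1..S_t all ≠ -2.
g(t,s) = g(t-1,s-1) + g(t-1,s+1) for s ≠ -2; g(t,-2) = 0.
t=0: g(0,0)=1
t=1: g(1,-1)=1 g(1,1)=1
t=2: g(2,0)=2 g(2,2)=1
t=3: g(3,-1)=2 g(3,1)=3 g(3,3)=1
t=4: g(4,0)=5 g(4,2)=4 g(4,4)=1
t=5: g(5,-1)=5 g(5,1)=9 g(5,3)=5 g(5,5)=1
t=6: g(6,0)=14 g(6,2)=14 g(6,4)=6 g(6,6)=1
t=7: g(7,-1)=14 g(7,1)=28 g(7,3)=20 g(7,5)=7 g(7,7)=1
t=8: g(8,0)=42 g(8,2)=48 g(8,4)=27 g(8,6)=8 g(8,8)=1
t=9: g(9,-1)=42 g(9,1)=90 g(9,3)=75 g(9,5)=35 g(9,7)=9 g(9,9)=1
t=10: g(10,0)=132 g(10,2)=165 g(10,4)=110 g(10,6)=44 g(10,8)=10 g(10,10)=1
t=11: g(11,-1)=132 g(11,1)=297 g(11,3)=275 g(11,5)=154 g(11,7)=54 g(11,9)=11 g(11,11)=1
t=12: g(12,0)=429 g(12,2)=572 g(12,4)=429 g(12,6)=208 g(12,8)=65 g(12,10)=12 g(12,12)=1
t=13: g(13,-1)=429 g(13,1)=1001 g(13,3)=1001 g(13,5)=637 g(13,7)=273 g(13,9)=77 g(13,11)=13 g(13,13)=1
Paths never hitting -2: Σ_s g(13,s) = 3432
Paths hitting -2: 2^13 - 3432 = 4760
P = 4760/8192 = 595/1024

Answer: 595/1024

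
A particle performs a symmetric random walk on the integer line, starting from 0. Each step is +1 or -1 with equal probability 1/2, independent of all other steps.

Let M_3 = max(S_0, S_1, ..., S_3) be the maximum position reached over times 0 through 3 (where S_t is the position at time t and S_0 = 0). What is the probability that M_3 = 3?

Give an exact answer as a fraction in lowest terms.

Let M_3 = max(S_0,...,S_3). Use the reflection principle: for j ≥ 1, #{paths with M_3 ≥ j} = #{S_3 ≥ j} + #{S_3 ≥ j+1}.
By reflection, #{M_3 ≥ 3} = #{S_3 ≥ 3} + #{S_3 ≥ 4} = 1 + 0 = 1.
#{M_3 ≥ 4} = #{S_3 ≥ 4} + #{S_3 ≥ 5} = 0 + 0 = 0.
#{M_3 = 3} = 1 - 0 = 1.
P(M_3 = 3) = 1/8 = 1/8

Answer: 1/8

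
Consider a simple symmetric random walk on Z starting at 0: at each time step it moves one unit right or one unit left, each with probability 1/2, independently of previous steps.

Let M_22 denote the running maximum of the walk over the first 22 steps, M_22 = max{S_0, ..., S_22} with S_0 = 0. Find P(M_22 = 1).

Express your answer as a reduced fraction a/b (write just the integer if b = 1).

Answer: 323323/2097152

Derivation:
Let M_22 = max(S_0,...,S_22). Use the reflection principle: for j ≥ 1, #{paths with M_22 ≥ j} = #{S_22 ≥ j} + #{S_22 ≥ j+1}.
By reflection, #{M_22 ≥ 1} = #{S_22 ≥ 1} + #{S_22 ≥ 2} = 1744436 + 1744436 = 3488872.
#{M_22 ≥ 2} = #{S_22 ≥ 2} + #{S_22 ≥ 3} = 1744436 + 1097790 = 2842226.
#{M_22 = 1} = 3488872 - 2842226 = 646646.
P(M_22 = 1) = 646646/4194304 = 323323/2097152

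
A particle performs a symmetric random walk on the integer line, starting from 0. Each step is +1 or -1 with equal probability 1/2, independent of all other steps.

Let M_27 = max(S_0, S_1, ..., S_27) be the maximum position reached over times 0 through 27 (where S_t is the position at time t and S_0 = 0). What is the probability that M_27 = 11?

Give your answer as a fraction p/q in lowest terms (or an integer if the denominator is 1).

Answer: 2220075/134217728

Derivation:
Let M_27 = max(S_0,...,S_27). Use the reflection principle: for j ≥ 1, #{paths with M_27 ≥ j} = #{S_27 ≥ j} + #{S_27 ≥ j+1}.
By reflection, #{M_27 ≥ 11} = #{S_27 ≥ 11} + #{S_27 ≥ 12} = 3505699 + 1285624 = 4791323.
#{M_27 ≥ 12} = #{S_27 ≥ 12} + #{S_27 ≥ 13} = 1285624 + 1285624 = 2571248.
#{M_27 = 11} = 4791323 - 2571248 = 2220075.
P(M_27 = 11) = 2220075/134217728 = 2220075/134217728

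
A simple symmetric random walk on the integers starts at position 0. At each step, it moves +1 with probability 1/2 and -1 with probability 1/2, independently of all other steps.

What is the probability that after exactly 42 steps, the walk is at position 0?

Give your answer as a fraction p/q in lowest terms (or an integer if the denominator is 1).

Answer: 67282234305/549755813888

Derivation:
To return to 0 after 42 steps: need exactly 21 steps of +1 and 21 of -1.
Favorable paths: C(42,21) = 538257874440
Total paths: 2^42 = 4398046511104
P = 538257874440/4398046511104 = 67282234305/549755813888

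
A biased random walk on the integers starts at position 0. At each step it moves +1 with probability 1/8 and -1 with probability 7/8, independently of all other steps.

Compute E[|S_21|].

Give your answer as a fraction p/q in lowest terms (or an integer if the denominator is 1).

Answer: 4539637287769942533/288230376151711744

Derivation:
S_21 takes values m ≡ 1 (mod 2) with |m| ≤ 21; P(S_21=m) = C(21,(21+m)/2) · (1/8)^((21+m)/2) · (7/8)^((21-m)/2).
Distribution: P(S=-21)=558545864083284007/9223372036854775808, P(S=-19)=1675637592249852021/9223372036854775808, P(S=-17)=1196883994464180015/4611686018427387904, P(S=-15)=1082895042610448585/4611686018427387904, P(S=-13)=1392293626213433895/9223372036854775808, P(S=-11)=676256904160810749/9223372036854775808, P(S=-9)=32202709721943369/1152921504606846976, P(S=-7)=9857972363860215/1152921504606846976, P(S=-5)=9857972363860215/4611686018427387904, P(S=-3)=2034184773494965/4611686018427387904, P(S=-1)=174358694870997/2305843009213693952, P(S=1)=24908384981571/2305843009213693952, P(S=3)=5930567852755/4611686018427387904, P(S=5)=586539677745/4611686018427387904, P(S=7)=11970197505/1152921504606846976, P(S=9)=798013167/1152921504606846976, P(S=11)=342005643/9223372036854775808, P(S=13)=14369985/9223372036854775808, P(S=15)=228095/4611686018427387904, P(S=17)=5145/4611686018427387904, P(S=19)=147/9223372036854775808, P(S=21)=1/9223372036854775808
E[|S_21|] = Σ_m |m|·P(S_21=m) = 4539637287769942533/288230376151711744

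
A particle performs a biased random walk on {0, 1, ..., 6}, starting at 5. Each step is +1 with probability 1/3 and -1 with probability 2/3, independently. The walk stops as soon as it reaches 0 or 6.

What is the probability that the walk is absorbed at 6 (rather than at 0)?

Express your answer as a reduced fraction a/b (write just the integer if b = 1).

Biased walk: p = 1/3, q = 2/3, r = q/p = 2
Gambler's ruin: P(hit 6 before 0 | start at 5) = (1 - r^a)/(1 - r^N)
r^5 = 32; r^6 = 64
P = (1 - 32) / (1 - 64) = -31 / -63 = 31/63

Answer: 31/63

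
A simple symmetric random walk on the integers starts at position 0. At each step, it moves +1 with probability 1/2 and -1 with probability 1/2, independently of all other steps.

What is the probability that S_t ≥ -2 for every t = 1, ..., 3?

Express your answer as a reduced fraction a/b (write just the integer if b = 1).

Let f(t,s) = #length-t paths at position s with S_1..S_t all ≥ -2.
f(t,s) = f(t-1,s-1) + f(t-1,s+1) for s ≥ -2; f(t,s) = 0 for s < -2.
t=0: f(0,0)=1
t=1: f(1,-1)=1 f(1,1)=1
t=2: f(2,-2)=1 f(2,0)=2 f(2,2)=1
t=3: f(3,-1)=3 f(3,1)=3 f(3,3)=1
Σ_s f(3,s) = 7
P = 7/8 = 7/8

Answer: 7/8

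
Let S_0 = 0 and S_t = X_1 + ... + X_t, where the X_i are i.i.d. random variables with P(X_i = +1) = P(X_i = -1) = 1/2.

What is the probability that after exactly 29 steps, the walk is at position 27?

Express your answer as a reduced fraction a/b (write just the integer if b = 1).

To reach position 27 after 29 steps: need 28 steps of +1 and 1 of -1.
Favorable paths: C(29,28) = 29
Total paths: 2^29 = 536870912
P = 29/536870912 = 29/536870912

Answer: 29/536870912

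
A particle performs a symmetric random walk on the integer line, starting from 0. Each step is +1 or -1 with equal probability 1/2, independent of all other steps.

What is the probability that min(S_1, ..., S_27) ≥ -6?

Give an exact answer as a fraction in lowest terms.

Answer: 109396395/134217728

Derivation:
Let f(t,s) = #length-t paths at position s with S_1..S_t all ≥ -6.
f(t,s) = f(t-1,s-1) + f(t-1,s+1) for s ≥ -6; f(t,s) = 0 for s < -6.
t=0: f(0,0)=1
t=1: f(1,-1)=1 f(1,1)=1
t=2: f(2,-2)=1 f(2,0)=2 f(2,2)=1
t=3: f(3,-3)=1 f(3,-1)=3 f(3,1)=3 f(3,3)=1
t=4: f(4,-4)=1 f(4,-2)=4 f(4,0)=6 f(4,2)=4 f(4,4)=1
t=5: f(5,-5)=1 f(5,-3)=5 f(5,-1)=10 f(5,1)=10 f(5,3)=5 f(5,5)=1
t=6: f(6,-6)=1 f(6,-4)=6 f(6,-2)=15 f(6,0)=20 f(6,2)=15 f(6,4)=6 f(6,6)=1
t=7: f(7,-5)=7 f(7,-3)=21 f(7,-1)=35 f(7,1)=35 f(7,3)=21 f(7,5)=7 f(7,7)=1
t=8: f(8,-6)=7 f(8,-4)=28 f(8,-2)=56 f(8,0)=70 f(8,2)=56 f(8,4)=28 f(8,6)=8 f(8,8)=1
t=9: f(9,-5)=35 f(9,-3)=84 f(9,-1)=126 f(9,1)=126 f(9,3)=84 f(9,5)=36 f(9,7)=9 f(9,9)=1
t=10: f(10,-6)=35 f(10,-4)=119 f(10,-2)=210 f(10,0)=252 f(10,2)=210 f(10,4)=120 f(10,6)=45 f(10,8)=10 f(10,10)=1
t=11: f(11,-5)=154 f(11,-3)=329 f(11,-1)=462 f(11,1)=462 f(11,3)=330 f(11,5)=165 f(11,7)=55 f(11,9)=11 f(11,11)=1
t=12: f(12,-6)=154 f(12,-4)=483 f(12,-2)=791 f(12,0)=924 f(12,2)=792 f(12,4)=495 f(12,6)=220 f(12,8)=66 f(12,10)=12 f(12,12)=1
t=13: f(13,-5)=637 f(13,-3)=1274 f(13,-1)=1715 f(13,1)=1716 f(13,3)=1287 f(13,5)=715 f(13,7)=286 f(13,9)=78 f(13,11)=13 f(13,13)=1
t=14: f(14,-6)=637 f(14,-4)=1911 f(14,-2)=2989 f(14,0)=3431 f(14,2)=3003 f(14,4)=2002 f(14,6)=1001 f(14,8)=364 f(14,10)=91 f(14,12)=14 f(14,14)=1
t=15: f(15,-5)=2548 f(15,-3)=4900 f(15,-1)=6420 f(15,1)=6434 f(15,3)=5005 f(15,5)=3003 f(15,7)=1365 f(15,9)=455 f(15,11)=105 f(15,13)=15 f(15,15)=1
t=16: f(16,-6)=2548 f(16,-4)=7448 f(16,-2)=11320 f(16,0)=12854 f(16,2)=11439 f(16,4)=8008 f(16,6)=4368 f(16,8)=1820 f(16,10)=560 f(16,12)=120 f(16,14)=16 f(16,16)=1
t=17: f(17,-5)=9996 f(17,-3)=18768 f(17,-1)=24174 f(17,1)=24293 f(17,3)=19447 f(17,5)=12376 f(17,7)=6188 f(17,9)=2380 f(17,11)=680 f(17,13)=136 f(17,15)=17 f(17,17)=1
t=18: f(18,-6)=9996 f(18,-4)=28764 f(18,-2)=42942 f(18,0)=48467 f(18,2)=43740 f(18,4)=31823 f(18,6)=18564 f(18,8)=8568 f(18,10)=3060 f(18,12)=816 f(18,14)=153 f(18,16)=18 f(18,18)=1
t=19: f(19,-5)=38760 f(19,-3)=71706 f(19,-1)=91409 f(19,1)=92207 f(19,3)=75563 f(19,5)=50387 f(19,7)=27132 f(19,9)=11628 f(19,11)=3876 f(19,13)=969 f(19,15)=171 f(19,17)=19 f(19,19)=1
t=20: f(20,-6)=38760 f(20,-4)=110466 f(20,-2)=163115 f(20,0)=183616 f(20,2)=167770 f(20,4)=125950 f(20,6)=77519 f(20,8)=38760 f(20,10)=15504 f(20,12)=4845 f(20,14)=1140 f(20,16)=190 f(20,18)=20 f(20,20)=1
t=21: f(21,-5)=149226 f(21,-3)=273581 f(21,-1)=346731 f(21,1)=351386 f(21,3)=293720 f(21,5)=203469 f(21,7)=116279 f(21,9)=54264 f(21,11)=20349 f(21,13)=5985 f(21,15)=1330 f(21,17)=210 f(21,19)=21 f(21,21)=1
t=22: f(22,-6)=149226 f(22,-4)=422807 f(22,-2)=620312 f(22,0)=698117 f(22,2)=645106 f(22,4)=497189 f(22,6)=319748 f(22,8)=170543 f(22,10)=74613 f(22,12)=26334 f(22,14)=7315 f(22,16)=1540 f(22,18)=231 f(22,20)=22 f(22,22)=1
t=23: f(23,-5)=572033 f(23,-3)=1043119 f(23,-1)=1318429 f(23,1)=1343223 f(23,3)=1142295 f(23,5)=816937 f(23,7)=490291 f(23,9)=245156 f(23,11)=100947 f(23,13)=33649 f(23,15)=8855 f(23,17)=1771 f(23,19)=253 f(23,21)=23 f(23,23)=1
t=24: f(24,-6)=572033 f(24,-4)=1615152 f(24,-2)=2361548 f(24,0)=2661652 f(24,2)=2485518 f(24,4)=1959232 f(24,6)=1307228 f(24,8)=735447 f(24,10)=346103 f(24,12)=134596 f(24,14)=42504 f(24,16)=10626 f(24,18)=2024 f(24,20)=276 f(24,22)=24 f(24,24)=1
t=25: f(25,-5)=2187185 f(25,-3)=3976700 f(25,-1)=5023200 f(25,1)=5147170 f(25,3)=4444750 f(25,5)=3266460 f(25,7)=2042675 f(25,9)=1081550 f(25,11)=480699 f(25,13)=177100 f(25,15)=53130 f(25,17)=12650 f(25,19)=2300 f(25,21)=300 f(25,23)=25 f(25,25)=1
t=26: f(26,-6)=2187185 f(26,-4)=6163885 f(26,-2)=8999900 f(26,0)=10170370 f(26,2)=9591920 f(26,4)=7711210 f(26,6)=5309135 f(26,8)=3124225 f(26,10)=1562249 f(26,12)=657799 f(26,14)=230230 f(26,16)=65780 f(26,18)=14950 f(26,20)=2600 f(26,22)=325 f(26,24)=26 f(26,26)=1
t=27: f(27,-5)=8351070 f(27,-3)=15163785 f(27,-1)=19170270 f(27,1)=19762290 f(27,3)=17303130 f(27,5)=13020345 f(27,7)=8433360 f(27,9)=4686474 f(27,11)=2220048 f(27,13)=888029 f(27,15)=296010 f(27,17)=80730 f(27,19)=17550 f(27,21)=2925 f(27,23)=351 f(27,25)=27 f(27,27)=1
Σ_s f(27,s) = 109396395
P = 109396395/134217728 = 109396395/134217728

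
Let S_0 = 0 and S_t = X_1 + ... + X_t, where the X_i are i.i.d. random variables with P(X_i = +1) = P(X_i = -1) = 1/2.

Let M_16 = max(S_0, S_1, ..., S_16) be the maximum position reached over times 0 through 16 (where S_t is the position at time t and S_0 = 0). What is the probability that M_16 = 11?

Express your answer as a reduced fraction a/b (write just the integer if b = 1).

Let M_16 = max(S_0,...,S_16). Use the reflection principle: for j ≥ 1, #{paths with M_16 ≥ j} = #{S_16 ≥ j} + #{S_16 ≥ j+1}.
By reflection, #{M_16 ≥ 11} = #{S_16 ≥ 11} + #{S_16 ≥ 12} = 137 + 137 = 274.
#{M_16 ≥ 12} = #{S_16 ≥ 12} + #{S_16 ≥ 13} = 137 + 17 = 154.
#{M_16 = 11} = 274 - 154 = 120.
P(M_16 = 11) = 120/65536 = 15/8192

Answer: 15/8192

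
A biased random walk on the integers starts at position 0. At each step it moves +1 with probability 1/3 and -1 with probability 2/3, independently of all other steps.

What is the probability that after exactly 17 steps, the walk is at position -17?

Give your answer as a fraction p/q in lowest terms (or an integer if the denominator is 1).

To reach position -17 after 17 steps: need 0 steps of +1 and 17 steps of -1.
Number of such sequences: C(17,0) = 1
Each has probability (1/3)^0 · (2/3)^17 = 131072/129140163
P = 1 · 131072/129140163 = 131072/129140163

Answer: 131072/129140163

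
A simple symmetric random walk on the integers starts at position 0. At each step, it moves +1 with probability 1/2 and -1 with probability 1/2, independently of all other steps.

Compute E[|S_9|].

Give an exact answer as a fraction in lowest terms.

S_9 takes values m ≡ 1 (mod 2) with |m| ≤ 9; P(S_9=m) = C(9,(9+m)/2)/2^9.
Total paths: 2^9 = 512
Distribution: P(S=-9)=1/512, P(S=-7)=9/512, P(S=-5)=36/512, P(S=-3)=84/512, P(S=-1)=126/512, P(S=1)=126/512, P(S=3)=84/512, P(S=5)=36/512, P(S=7)=9/512, P(S=9)=1/512
E[|S_9|] = Σ_m |m|·P(S_9=m) = 1260/512 = 315/128

Answer: 315/128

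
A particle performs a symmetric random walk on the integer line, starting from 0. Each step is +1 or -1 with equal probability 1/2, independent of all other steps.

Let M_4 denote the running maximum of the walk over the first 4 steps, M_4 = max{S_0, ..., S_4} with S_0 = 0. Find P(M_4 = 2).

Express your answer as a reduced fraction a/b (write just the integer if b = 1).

Answer: 1/4

Derivation:
Let M_4 = max(S_0,...,S_4). Use the reflection principle: for j ≥ 1, #{paths with M_4 ≥ j} = #{S_4 ≥ j} + #{S_4 ≥ j+1}.
By reflection, #{M_4 ≥ 2} = #{S_4 ≥ 2} + #{S_4 ≥ 3} = 5 + 1 = 6.
#{M_4 ≥ 3} = #{S_4 ≥ 3} + #{S_4 ≥ 4} = 1 + 1 = 2.
#{M_4 = 2} = 6 - 2 = 4.
P(M_4 = 2) = 4/16 = 1/4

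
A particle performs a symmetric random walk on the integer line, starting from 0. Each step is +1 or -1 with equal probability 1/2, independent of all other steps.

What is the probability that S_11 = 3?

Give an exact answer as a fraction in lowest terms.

To reach position 3 after 11 steps: need 7 steps of +1 and 4 of -1.
Favorable paths: C(11,7) = 330
Total paths: 2^11 = 2048
P = 330/2048 = 165/1024

Answer: 165/1024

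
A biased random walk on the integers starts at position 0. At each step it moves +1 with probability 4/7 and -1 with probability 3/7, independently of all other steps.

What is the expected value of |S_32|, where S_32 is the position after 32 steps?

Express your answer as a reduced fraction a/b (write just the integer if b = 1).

S_32 takes values m ≡ 0 (mod 2) with |m| ≤ 32; P(S_32=m) = C(32,(32+m)/2) · (4/7)^((32+m)/2) · (3/7)^((32-m)/2).
Distribution: P(S=-32)=1853020188851841/1104427674243920646305299201, P(S=-30)=79062194724345216/1104427674243920646305299201, P(S=-28)=1633952024303134464/1104427674243920646305299201, P(S=-26)=21786026990708459520/1104427674243920646305299201, P(S=-24)=210598260910181775360/1104427674243920646305299201, P(S=-22)=224638144970860560384/157775382034845806615042743, P(S=-20)=1347828869825163362304/157775382034845806615042743, P(S=-18)=46724734153938996559872/1104427674243920646305299201, P(S=-16)=194686392308079152332800/1104427674243920646305299201, P(S=-14)=692218283762059208294400/1104427674243920646305299201, P(S=-12)=2122802736870314905436160/1104427674243920646305299201, P(S=-10)=5660807298320839747829760/1104427674243920646305299201, P(S=-8)=1886935766106946582609920/157775382034845806615042743, P(S=-6)=3870637468937326323302400/157775382034845806615042743, P(S=-4)=49028074606539466761830400/1104427674243920646305299201, P(S=-2)=78444919370463146818928640/1104427674243920646305299201, P(S=0)=111130302441489457993482240/1104427674243920646305299201, P(S=2)=139457634436378927678095360/1104427674243920646305299201, P(S=4)=154952927151532141864550400/1104427674243920646305299201, P(S=6)=21747779249337844472217600/157775382034845806615042743, P(S=8)=18848075349426131875921920/157775382034845806615042743, P(S=10)=100523068530272703338250240/1104427674243920646305299201, P(S=12)=67015379020181802225500160/1104427674243920646305299201, P(S=14)=38849495084163363608985600/1104427674243920646305299201, P(S=16)=19424747542081681804492800/1104427674243920646305299201, P(S=18)=8287892284621517569916928/1104427674243920646305299201, P(S=20)=425020117160077824098304/157775382034845806615042743, P(S=22)=125931886565948984918016/157775382034845806615042743, P(S=24)=209886477609914974863360/1104427674243920646305299201, P(S=26)=38599811974237236756480/1104427674243920646305299201, P(S=28)=5146641596564964900864/1104427674243920646305299201, P(S=30)=442721857769029238784/1104427674243920646305299201, P(S=32)=18446744073709551616/1104427674243920646305299201
E[|S_32|] = Σ_m |m|·P(S_32=m) = 6483202349809757521613465888/1104427674243920646305299201

Answer: 6483202349809757521613465888/1104427674243920646305299201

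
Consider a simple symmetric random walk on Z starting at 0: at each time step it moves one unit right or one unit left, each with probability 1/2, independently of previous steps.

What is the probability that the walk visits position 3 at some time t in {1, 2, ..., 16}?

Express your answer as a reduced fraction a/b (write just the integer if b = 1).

Count via complement. Let g(t,s) = #length-t paths at position s with S_1..S_t all ≠ 3.
g(t,s) = g(t-1,s-1) + g(t-1,s+1) for s ≠ 3; g(t,3) = 0.
t=0: g(0,0)=1
t=1: g(1,-1)=1 g(1,1)=1
t=2: g(2,-2)=1 g(2,0)=2 g(2,2)=1
t=3: g(3,-3)=1 g(3,-1)=3 g(3,1)=3
t=4: g(4,-4)=1 g(4,-2)=4 g(4,0)=6 g(4,2)=3
t=5: g(5,-5)=1 g(5,-3)=5 g(5,-1)=10 g(5,1)=9
t=6: g(6,-6)=1 g(6,-4)=6 g(6,-2)=15 g(6,0)=19 g(6,2)=9
t=7: g(7,-7)=1 g(7,-5)=7 g(7,-3)=21 g(7,-1)=34 g(7,1)=28
t=8: g(8,-8)=1 g(8,-6)=8 g(8,-4)=28 g(8,-2)=55 g(8,0)=62 g(8,2)=28
t=9: g(9,-9)=1 g(9,-7)=9 g(9,-5)=36 g(9,-3)=83 g(9,-1)=117 g(9,1)=90
t=10: g(10,-10)=1 g(10,-8)=10 g(10,-6)=45 g(10,-4)=119 g(10,-2)=200 g(10,0)=207 g(10,2)=90
t=11: g(11,-11)=1 g(11,-9)=11 g(11,-7)=55 g(11,-5)=164 g(11,-3)=319 g(11,-1)=407 g(11,1)=297
t=12: g(12,-12)=1 g(12,-10)=12 g(12,-8)=66 g(12,-6)=219 g(12,-4)=483 g(12,-2)=726 g(12,0)=704 g(12,2)=297
t=13: g(13,-13)=1 g(13,-11)=13 g(13,-9)=78 g(13,-7)=285 g(13,-5)=702 g(13,-3)=1209 g(13,-1)=1430 g(13,1)=1001
t=14: g(14,-14)=1 g(14,-12)=14 g(14,-10)=91 g(14,-8)=363 g(14,-6)=987 g(14,-4)=1911 g(14,-2)=2639 g(14,0)=2431 g(14,2)=1001
t=15: g(15,-15)=1 g(15,-13)=15 g(15,-11)=105 g(15,-9)=454 g(15,-7)=1350 g(15,-5)=2898 g(15,-3)=4550 g(15,-1)=5070 g(15,1)=3432
t=16: g(16,-16)=1 g(16,-14)=16 g(16,-12)=120 g(16,-10)=559 g(16,-8)=1804 g(16,-6)=4248 g(16,-4)=7448 g(16,-2)=9620 g(16,0)=8502 g(16,2)=3432
Paths never hitting 3: Σ_s g(16,s) = 35750
Paths hitting 3: 2^16 - 35750 = 29786
P = 29786/65536 = 14893/32768

Answer: 14893/32768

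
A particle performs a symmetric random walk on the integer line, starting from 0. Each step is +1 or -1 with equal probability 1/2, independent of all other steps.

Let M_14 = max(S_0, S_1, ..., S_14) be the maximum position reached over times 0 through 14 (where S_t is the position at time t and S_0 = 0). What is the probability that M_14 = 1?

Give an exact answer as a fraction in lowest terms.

Let M_14 = max(S_0,...,S_14). Use the reflection principle: for j ≥ 1, #{paths with M_14 ≥ j} = #{S_14 ≥ j} + #{S_14 ≥ j+1}.
By reflection, #{M_14 ≥ 1} = #{S_14 ≥ 1} + #{S_14 ≥ 2} = 6476 + 6476 = 12952.
#{M_14 ≥ 2} = #{S_14 ≥ 2} + #{S_14 ≥ 3} = 6476 + 3473 = 9949.
#{M_14 = 1} = 12952 - 9949 = 3003.
P(M_14 = 1) = 3003/16384 = 3003/16384

Answer: 3003/16384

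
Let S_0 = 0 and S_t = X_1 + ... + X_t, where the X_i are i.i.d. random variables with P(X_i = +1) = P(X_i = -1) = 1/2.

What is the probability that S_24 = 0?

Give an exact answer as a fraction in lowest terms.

Answer: 676039/4194304

Derivation:
To return to 0 after 24 steps: need exactly 12 steps of +1 and 12 of -1.
Favorable paths: C(24,12) = 2704156
Total paths: 2^24 = 16777216
P = 2704156/16777216 = 676039/4194304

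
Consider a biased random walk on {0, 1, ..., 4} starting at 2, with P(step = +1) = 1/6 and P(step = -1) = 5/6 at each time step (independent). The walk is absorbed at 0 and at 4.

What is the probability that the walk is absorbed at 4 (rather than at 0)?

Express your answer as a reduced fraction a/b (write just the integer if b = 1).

Biased walk: p = 1/6, q = 5/6, r = q/p = 5
Gambler's ruin: P(hit 4 before 0 | start at 2) = (1 - r^a)/(1 - r^N)
r^2 = 25; r^4 = 625
P = (1 - 25) / (1 - 625) = -24 / -624 = 1/26

Answer: 1/26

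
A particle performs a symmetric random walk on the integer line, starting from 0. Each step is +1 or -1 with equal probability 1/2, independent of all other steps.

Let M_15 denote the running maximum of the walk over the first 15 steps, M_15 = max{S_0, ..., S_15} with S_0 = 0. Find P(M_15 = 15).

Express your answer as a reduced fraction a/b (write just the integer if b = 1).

Answer: 1/32768

Derivation:
Let M_15 = max(S_0,...,S_15). Use the reflection principle: for j ≥ 1, #{paths with M_15 ≥ j} = #{S_15 ≥ j} + #{S_15 ≥ j+1}.
By reflection, #{M_15 ≥ 15} = #{S_15 ≥ 15} + #{S_15 ≥ 16} = 1 + 0 = 1.
#{M_15 ≥ 16} = #{S_15 ≥ 16} + #{S_15 ≥ 17} = 0 + 0 = 0.
#{M_15 = 15} = 1 - 0 = 1.
P(M_15 = 15) = 1/32768 = 1/32768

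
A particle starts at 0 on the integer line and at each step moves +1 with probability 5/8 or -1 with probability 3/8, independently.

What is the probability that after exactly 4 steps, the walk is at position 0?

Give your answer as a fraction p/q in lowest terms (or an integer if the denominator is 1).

Answer: 675/2048

Derivation:
To be at 0 after 4 steps: need exactly 2 steps of +1 and 2 of -1.
Number of such sequences: C(4,2) = 6
Each has probability (5/8)^2 · (3/8)^2 = 225/4096
P = 6 · 225/4096 = 675/2048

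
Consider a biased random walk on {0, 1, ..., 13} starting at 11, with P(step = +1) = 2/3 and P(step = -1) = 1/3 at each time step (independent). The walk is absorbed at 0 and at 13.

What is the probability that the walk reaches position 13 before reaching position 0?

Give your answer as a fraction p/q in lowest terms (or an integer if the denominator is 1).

Biased walk: p = 2/3, q = 1/3, r = q/p = 1/2
Gambler's ruin: P(hit 13 before 0 | start at 11) = (1 - r^a)/(1 - r^N)
r^11 = 1/2048; r^13 = 1/8192
P = (1 - 1/2048) / (1 - 1/8192) = 2047/2048 / 8191/8192 = 8188/8191

Answer: 8188/8191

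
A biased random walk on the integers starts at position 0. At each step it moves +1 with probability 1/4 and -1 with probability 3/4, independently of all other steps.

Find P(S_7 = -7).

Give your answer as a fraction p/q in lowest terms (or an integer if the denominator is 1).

To reach position -7 after 7 steps: need 0 steps of +1 and 7 steps of -1.
Number of such sequences: C(7,0) = 1
Each has probability (1/4)^0 · (3/4)^7 = 2187/16384
P = 1 · 2187/16384 = 2187/16384

Answer: 2187/16384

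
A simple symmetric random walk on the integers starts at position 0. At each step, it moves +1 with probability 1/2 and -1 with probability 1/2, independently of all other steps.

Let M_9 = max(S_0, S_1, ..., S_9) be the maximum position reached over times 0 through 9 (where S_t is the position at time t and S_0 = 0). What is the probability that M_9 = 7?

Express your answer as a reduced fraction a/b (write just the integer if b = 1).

Answer: 9/512

Derivation:
Let M_9 = max(S_0,...,S_9). Use the reflection principle: for j ≥ 1, #{paths with M_9 ≥ j} = #{S_9 ≥ j} + #{S_9 ≥ j+1}.
By reflection, #{M_9 ≥ 7} = #{S_9 ≥ 7} + #{S_9 ≥ 8} = 10 + 1 = 11.
#{M_9 ≥ 8} = #{S_9 ≥ 8} + #{S_9 ≥ 9} = 1 + 1 = 2.
#{M_9 = 7} = 11 - 2 = 9.
P(M_9 = 7) = 9/512 = 9/512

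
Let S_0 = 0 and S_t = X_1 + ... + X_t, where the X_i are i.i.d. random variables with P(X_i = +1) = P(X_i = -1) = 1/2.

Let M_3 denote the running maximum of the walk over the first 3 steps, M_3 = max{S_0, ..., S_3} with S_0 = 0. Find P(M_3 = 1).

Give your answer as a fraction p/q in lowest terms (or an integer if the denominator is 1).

Answer: 3/8

Derivation:
Let M_3 = max(S_0,...,S_3). Use the reflection principle: for j ≥ 1, #{paths with M_3 ≥ j} = #{S_3 ≥ j} + #{S_3 ≥ j+1}.
By reflection, #{M_3 ≥ 1} = #{S_3 ≥ 1} + #{S_3 ≥ 2} = 4 + 1 = 5.
#{M_3 ≥ 2} = #{S_3 ≥ 2} + #{S_3 ≥ 3} = 1 + 1 = 2.
#{M_3 = 1} = 5 - 2 = 3.
P(M_3 = 1) = 3/8 = 3/8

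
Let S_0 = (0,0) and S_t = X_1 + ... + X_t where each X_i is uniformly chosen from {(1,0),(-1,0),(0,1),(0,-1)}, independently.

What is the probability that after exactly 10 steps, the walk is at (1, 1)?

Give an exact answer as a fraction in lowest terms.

Let h be the number of horizontal steps (so 10-h are vertical). To end at (1,1) need (h+1)/2 right-steps and ((10-h)+1)/2 up-steps.
Sum over h with 1 ≤ h ≤ 9, h ≡ 1 (mod 2), 10-h ≡ 1 (mod 2):
h=1: C(10,1)·C(1,1)·C(9,5) = 10·1·126 = 1260
h=3: C(10,3)·C(3,2)·C(7,4) = 120·3·35 = 12600
h=5: C(10,5)·C(5,3)·C(5,3) = 252·10·10 = 25200
h=7: C(10,7)·C(7,4)·C(3,2) = 120·35·3 = 12600
h=9: C(10,9)·C(9,5)·C(1,1) = 10·126·1 = 1260
Total favorable: 52920
Total paths: 4^10 = 1048576
P = 52920/1048576 = 6615/131072

Answer: 6615/131072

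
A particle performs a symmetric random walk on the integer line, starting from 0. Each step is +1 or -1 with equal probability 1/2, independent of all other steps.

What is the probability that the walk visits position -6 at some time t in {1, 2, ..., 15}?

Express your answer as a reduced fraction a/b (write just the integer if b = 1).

Answer: 1941/16384

Derivation:
Count via complement. Let g(t,s) = #length-t paths at position s with S_1..S_t all ≠ -6.
g(t,s) = g(t-1,s-1) + g(t-1,s+1) for s ≠ -6; g(t,-6) = 0.
t=0: g(0,0)=1
t=1: g(1,-1)=1 g(1,1)=1
t=2: g(2,-2)=1 g(2,0)=2 g(2,2)=1
t=3: g(3,-3)=1 g(3,-1)=3 g(3,1)=3 g(3,3)=1
t=4: g(4,-4)=1 g(4,-2)=4 g(4,0)=6 g(4,2)=4 g(4,4)=1
t=5: g(5,-5)=1 g(5,-3)=5 g(5,-1)=10 g(5,1)=10 g(5,3)=5 g(5,5)=1
t=6: g(6,-4)=6 g(6,-2)=15 g(6,0)=20 g(6,2)=15 g(6,4)=6 g(6,6)=1
t=7: g(7,-5)=6 g(7,-3)=21 g(7,-1)=35 g(7,1)=35 g(7,3)=21 g(7,5)=7 g(7,7)=1
t=8: g(8,-4)=27 g(8,-2)=56 g(8,0)=70 g(8,2)=56 g(8,4)=28 g(8,6)=8 g(8,8)=1
t=9: g(9,-5)=27 g(9,-3)=83 g(9,-1)=126 g(9,1)=126 g(9,3)=84 g(9,5)=36 g(9,7)=9 g(9,9)=1
t=10: g(10,-4)=110 g(10,-2)=209 g(10,0)=252 g(10,2)=210 g(10,4)=120 g(10,6)=45 g(10,8)=10 g(10,10)=1
t=11: g(11,-5)=110 g(11,-3)=319 g(11,-1)=461 g(11,1)=462 g(11,3)=330 g(11,5)=165 g(11,7)=55 g(11,9)=11 g(11,11)=1
t=12: g(12,-4)=429 g(12,-2)=780 g(12,0)=923 g(12,2)=792 g(12,4)=495 g(12,6)=220 g(12,8)=66 g(12,10)=12 g(12,12)=1
t=13: g(13,-5)=429 g(13,-3)=1209 g(13,-1)=1703 g(13,1)=1715 g(13,3)=1287 g(13,5)=715 g(13,7)=286 g(13,9)=78 g(13,11)=13 g(13,13)=1
t=14: g(14,-4)=1638 g(14,-2)=2912 g(14,0)=3418 g(14,2)=3002 g(14,4)=2002 g(14,6)=1001 g(14,8)=364 g(14,10)=91 g(14,12)=14 g(14,14)=1
t=15: g(15,-5)=1638 g(15,-3)=4550 g(15,-1)=6330 g(15,1)=6420 g(15,3)=5004 g(15,5)=3003 g(15,7)=1365 g(15,9)=455 g(15,11)=105 g(15,13)=15 g(15,15)=1
Paths never hitting -6: Σ_s g(15,s) = 28886
Paths hitting -6: 2^15 - 28886 = 3882
P = 3882/32768 = 1941/16384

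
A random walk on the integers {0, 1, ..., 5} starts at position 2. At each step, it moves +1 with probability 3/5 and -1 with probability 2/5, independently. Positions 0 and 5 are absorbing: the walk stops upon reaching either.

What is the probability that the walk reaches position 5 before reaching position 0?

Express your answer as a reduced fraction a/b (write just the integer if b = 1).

Answer: 135/211

Derivation:
Biased walk: p = 3/5, q = 2/5, r = q/p = 2/3
Gambler's ruin: P(hit 5 before 0 | start at 2) = (1 - r^a)/(1 - r^N)
r^2 = 4/9; r^5 = 32/243
P = (1 - 4/9) / (1 - 32/243) = 5/9 / 211/243 = 135/211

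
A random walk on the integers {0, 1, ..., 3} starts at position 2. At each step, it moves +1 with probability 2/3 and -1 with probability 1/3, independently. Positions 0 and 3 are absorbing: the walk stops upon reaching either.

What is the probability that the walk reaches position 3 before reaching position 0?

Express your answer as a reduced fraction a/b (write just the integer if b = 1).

Biased walk: p = 2/3, q = 1/3, r = q/p = 1/2
Gambler's ruin: P(hit 3 before 0 | start at 2) = (1 - r^a)/(1 - r^N)
r^2 = 1/4; r^3 = 1/8
P = (1 - 1/4) / (1 - 1/8) = 3/4 / 7/8 = 6/7

Answer: 6/7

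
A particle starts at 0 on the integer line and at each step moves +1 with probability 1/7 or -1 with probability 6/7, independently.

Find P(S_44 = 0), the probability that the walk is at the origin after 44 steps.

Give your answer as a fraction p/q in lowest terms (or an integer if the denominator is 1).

To be at 0 after 44 steps: need exactly 22 steps of +1 and 22 of -1.
Number of such sequences: C(44,22) = 2104098963720
Each has probability (1/7)^22 · (6/7)^22 = 131621703842267136/15286700631942576193765185769276826401
P = 2104098963720 · 131621703842267136/15286700631942576193765185769276826401 = 276945090657575023193012305920/15286700631942576193765185769276826401

Answer: 276945090657575023193012305920/15286700631942576193765185769276826401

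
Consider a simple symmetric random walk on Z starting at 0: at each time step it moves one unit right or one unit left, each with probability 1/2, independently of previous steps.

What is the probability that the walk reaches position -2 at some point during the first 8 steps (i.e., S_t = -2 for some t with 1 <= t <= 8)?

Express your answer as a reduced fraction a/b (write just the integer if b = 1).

Answer: 65/128

Derivation:
Count via complement. Let g(t,s) = #length-t paths at position s with S_1..S_t all ≠ -2.
g(t,s) = g(t-1,s-1) + g(t-1,s+1) for s ≠ -2; g(t,-2) = 0.
t=0: g(0,0)=1
t=1: g(1,-1)=1 g(1,1)=1
t=2: g(2,0)=2 g(2,2)=1
t=3: g(3,-1)=2 g(3,1)=3 g(3,3)=1
t=4: g(4,0)=5 g(4,2)=4 g(4,4)=1
t=5: g(5,-1)=5 g(5,1)=9 g(5,3)=5 g(5,5)=1
t=6: g(6,0)=14 g(6,2)=14 g(6,4)=6 g(6,6)=1
t=7: g(7,-1)=14 g(7,1)=28 g(7,3)=20 g(7,5)=7 g(7,7)=1
t=8: g(8,0)=42 g(8,2)=48 g(8,4)=27 g(8,6)=8 g(8,8)=1
Paths never hitting -2: Σ_s g(8,s) = 126
Paths hitting -2: 2^8 - 126 = 130
P = 130/256 = 65/128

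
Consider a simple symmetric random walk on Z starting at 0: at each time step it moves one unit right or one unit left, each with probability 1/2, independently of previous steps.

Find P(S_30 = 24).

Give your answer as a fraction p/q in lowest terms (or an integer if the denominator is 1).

To reach position 24 after 30 steps: need 27 steps of +1 and 3 of -1.
Favorable paths: C(30,27) = 4060
Total paths: 2^30 = 1073741824
P = 4060/1073741824 = 1015/268435456

Answer: 1015/268435456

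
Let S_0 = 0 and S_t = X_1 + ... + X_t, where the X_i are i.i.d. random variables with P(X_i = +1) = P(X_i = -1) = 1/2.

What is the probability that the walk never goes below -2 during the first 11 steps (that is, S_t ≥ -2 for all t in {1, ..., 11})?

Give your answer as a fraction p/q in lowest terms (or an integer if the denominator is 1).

Answer: 627/1024

Derivation:
Let f(t,s) = #length-t paths at position s with S_1..S_t all ≥ -2.
f(t,s) = f(t-1,s-1) + f(t-1,s+1) for s ≥ -2; f(t,s) = 0 for s < -2.
t=0: f(0,0)=1
t=1: f(1,-1)=1 f(1,1)=1
t=2: f(2,-2)=1 f(2,0)=2 f(2,2)=1
t=3: f(3,-1)=3 f(3,1)=3 f(3,3)=1
t=4: f(4,-2)=3 f(4,0)=6 f(4,2)=4 f(4,4)=1
t=5: f(5,-1)=9 f(5,1)=10 f(5,3)=5 f(5,5)=1
t=6: f(6,-2)=9 f(6,0)=19 f(6,2)=15 f(6,4)=6 f(6,6)=1
t=7: f(7,-1)=28 f(7,1)=34 f(7,3)=21 f(7,5)=7 f(7,7)=1
t=8: f(8,-2)=28 f(8,0)=62 f(8,2)=55 f(8,4)=28 f(8,6)=8 f(8,8)=1
t=9: f(9,-1)=90 f(9,1)=117 f(9,3)=83 f(9,5)=36 f(9,7)=9 f(9,9)=1
t=10: f(10,-2)=90 f(10,0)=207 f(10,2)=200 f(10,4)=119 f(10,6)=45 f(10,8)=10 f(10,10)=1
t=11: f(11,-1)=297 f(11,1)=407 f(11,3)=319 f(11,5)=164 f(11,7)=55 f(11,9)=11 f(11,11)=1
Σ_s f(11,s) = 1254
P = 1254/2048 = 627/1024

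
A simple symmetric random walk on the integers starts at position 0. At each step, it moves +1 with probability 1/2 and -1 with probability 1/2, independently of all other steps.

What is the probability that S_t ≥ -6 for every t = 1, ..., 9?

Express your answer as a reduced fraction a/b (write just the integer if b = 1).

Let f(t,s) = #length-t paths at position s with S_1..S_t all ≥ -6.
f(t,s) = f(t-1,s-1) + f(t-1,s+1) for s ≥ -6; f(t,s) = 0 for s < -6.
t=0: f(0,0)=1
t=1: f(1,-1)=1 f(1,1)=1
t=2: f(2,-2)=1 f(2,0)=2 f(2,2)=1
t=3: f(3,-3)=1 f(3,-1)=3 f(3,1)=3 f(3,3)=1
t=4: f(4,-4)=1 f(4,-2)=4 f(4,0)=6 f(4,2)=4 f(4,4)=1
t=5: f(5,-5)=1 f(5,-3)=5 f(5,-1)=10 f(5,1)=10 f(5,3)=5 f(5,5)=1
t=6: f(6,-6)=1 f(6,-4)=6 f(6,-2)=15 f(6,0)=20 f(6,2)=15 f(6,4)=6 f(6,6)=1
t=7: f(7,-5)=7 f(7,-3)=21 f(7,-1)=35 f(7,1)=35 f(7,3)=21 f(7,5)=7 f(7,7)=1
t=8: f(8,-6)=7 f(8,-4)=28 f(8,-2)=56 f(8,0)=70 f(8,2)=56 f(8,4)=28 f(8,6)=8 f(8,8)=1
t=9: f(9,-5)=35 f(9,-3)=84 f(9,-1)=126 f(9,1)=126 f(9,3)=84 f(9,5)=36 f(9,7)=9 f(9,9)=1
Σ_s f(9,s) = 501
P = 501/512 = 501/512

Answer: 501/512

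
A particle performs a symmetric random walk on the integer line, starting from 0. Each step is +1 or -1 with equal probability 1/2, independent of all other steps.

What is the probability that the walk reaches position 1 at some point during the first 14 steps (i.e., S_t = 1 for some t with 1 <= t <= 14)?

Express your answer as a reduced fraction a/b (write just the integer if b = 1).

Count via complement. Let g(t,s) = #length-t paths at position s with S_1..S_t all ≠ 1.
g(t,s) = g(t-1,s-1) + g(t-1,s+1) for s ≠ 1; g(t,1) = 0.
t=0: g(0,0)=1
t=1: g(1,-1)=1
t=2: g(2,-2)=1 g(2,0)=1
t=3: g(3,-3)=1 g(3,-1)=2
t=4: g(4,-4)=1 g(4,-2)=3 g(4,0)=2
t=5: g(5,-5)=1 g(5,-3)=4 g(5,-1)=5
t=6: g(6,-6)=1 g(6,-4)=5 g(6,-2)=9 g(6,0)=5
t=7: g(7,-7)=1 g(7,-5)=6 g(7,-3)=14 g(7,-1)=14
t=8: g(8,-8)=1 g(8,-6)=7 g(8,-4)=20 g(8,-2)=28 g(8,0)=14
t=9: g(9,-9)=1 g(9,-7)=8 g(9,-5)=27 g(9,-3)=48 g(9,-1)=42
t=10: g(10,-10)=1 g(10,-8)=9 g(10,-6)=35 g(10,-4)=75 g(10,-2)=90 g(10,0)=42
t=11: g(11,-11)=1 g(11,-9)=10 g(11,-7)=44 g(11,-5)=110 g(11,-3)=165 g(11,-1)=132
t=12: g(12,-12)=1 g(12,-10)=11 g(12,-8)=54 g(12,-6)=154 g(12,-4)=275 g(12,-2)=297 g(12,0)=132
t=13: g(13,-13)=1 g(13,-11)=12 g(13,-9)=65 g(13,-7)=208 g(13,-5)=429 g(13,-3)=572 g(13,-1)=429
t=14: g(14,-14)=1 g(14,-12)=13 g(14,-10)=77 g(14,-8)=273 g(14,-6)=637 g(14,-4)=1001 g(14,-2)=1001 g(14,0)=429
Paths never hitting 1: Σ_s g(14,s) = 3432
Paths hitting 1: 2^14 - 3432 = 12952
P = 12952/16384 = 1619/2048

Answer: 1619/2048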